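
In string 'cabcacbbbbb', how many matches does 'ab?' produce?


Pattern 'ab?' matches 'a' optionally followed by 'b'.
String: 'cabcacbbbbb'
Scanning left to right for 'a' then checking next char:
  Match 1: 'ab' (a followed by b)
  Match 2: 'a' (a not followed by b)
Total matches: 2

2


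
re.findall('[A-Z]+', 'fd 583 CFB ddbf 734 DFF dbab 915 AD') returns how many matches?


Pattern '[A-Z]+' finds one or more uppercase letters.
Text: 'fd 583 CFB ddbf 734 DFF dbab 915 AD'
Scanning for matches:
  Match 1: 'CFB'
  Match 2: 'DFF'
  Match 3: 'AD'
Total matches: 3

3


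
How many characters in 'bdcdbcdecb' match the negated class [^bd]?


Negated class [^bd] matches any char NOT in {b, d}
Scanning 'bdcdbcdecb':
  pos 0: 'b' -> no (excluded)
  pos 1: 'd' -> no (excluded)
  pos 2: 'c' -> MATCH
  pos 3: 'd' -> no (excluded)
  pos 4: 'b' -> no (excluded)
  pos 5: 'c' -> MATCH
  pos 6: 'd' -> no (excluded)
  pos 7: 'e' -> MATCH
  pos 8: 'c' -> MATCH
  pos 9: 'b' -> no (excluded)
Total matches: 4

4


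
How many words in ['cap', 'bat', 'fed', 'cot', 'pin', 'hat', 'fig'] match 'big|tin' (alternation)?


Alternation 'big|tin' matches either 'big' or 'tin'.
Checking each word:
  'cap' -> no
  'bat' -> no
  'fed' -> no
  'cot' -> no
  'pin' -> no
  'hat' -> no
  'fig' -> no
Matches: []
Count: 0

0


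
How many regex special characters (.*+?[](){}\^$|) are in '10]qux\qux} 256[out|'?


Regex special characters are: . * + ? [ ] ( ) { } \ ^ $ |
Scanning '10]qux\qux} 256[out|':
  pos 2: ']' -> SPECIAL
  pos 6: '\' -> SPECIAL
  pos 10: '}' -> SPECIAL
  pos 15: '[' -> SPECIAL
  pos 19: '|' -> SPECIAL
Special chars found: [']', '\\', '}', '[', '|']
Total: 5

5


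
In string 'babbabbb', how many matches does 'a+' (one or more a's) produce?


Pattern 'a+' matches one or more consecutive a's.
String: 'babbabbb'
Scanning for runs of a:
  Match 1: 'a' (length 1)
  Match 2: 'a' (length 1)
Total matches: 2

2


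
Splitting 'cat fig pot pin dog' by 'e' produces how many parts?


Splitting by 'e' breaks the string at each occurrence of the separator.
Text: 'cat fig pot pin dog'
Parts after split:
  Part 1: 'cat fig pot pin dog'
Total parts: 1

1


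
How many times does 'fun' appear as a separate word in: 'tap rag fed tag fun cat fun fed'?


Scanning each word for exact match 'fun':
  Word 1: 'tap' -> no
  Word 2: 'rag' -> no
  Word 3: 'fed' -> no
  Word 4: 'tag' -> no
  Word 5: 'fun' -> MATCH
  Word 6: 'cat' -> no
  Word 7: 'fun' -> MATCH
  Word 8: 'fed' -> no
Total matches: 2

2


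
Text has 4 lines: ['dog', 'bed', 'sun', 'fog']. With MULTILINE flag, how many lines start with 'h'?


With MULTILINE flag, ^ matches the start of each line.
Lines: ['dog', 'bed', 'sun', 'fog']
Checking which lines start with 'h':
  Line 1: 'dog' -> no
  Line 2: 'bed' -> no
  Line 3: 'sun' -> no
  Line 4: 'fog' -> no
Matching lines: []
Count: 0

0


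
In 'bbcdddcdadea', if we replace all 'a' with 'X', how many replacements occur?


re.sub('a', 'X', text) replaces every occurrence of 'a' with 'X'.
Text: 'bbcdddcdadea'
Scanning for 'a':
  pos 8: 'a' -> replacement #1
  pos 11: 'a' -> replacement #2
Total replacements: 2

2


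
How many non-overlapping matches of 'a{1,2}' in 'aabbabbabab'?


Pattern 'a{1,2}' matches between 1 and 2 consecutive a's (greedy).
String: 'aabbabbabab'
Finding runs of a's and applying greedy matching:
  Run at pos 0: 'aa' (length 2)
  Run at pos 4: 'a' (length 1)
  Run at pos 7: 'a' (length 1)
  Run at pos 9: 'a' (length 1)
Matches: ['aa', 'a', 'a', 'a']
Count: 4

4


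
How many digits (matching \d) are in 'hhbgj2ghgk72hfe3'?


\d matches any digit 0-9.
Scanning 'hhbgj2ghgk72hfe3':
  pos 5: '2' -> DIGIT
  pos 10: '7' -> DIGIT
  pos 11: '2' -> DIGIT
  pos 15: '3' -> DIGIT
Digits found: ['2', '7', '2', '3']
Total: 4

4


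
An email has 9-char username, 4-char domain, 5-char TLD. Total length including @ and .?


An email address has format: username@domain.tld
Username length: 9
'@' character: 1
Domain length: 4
'.' character: 1
TLD length: 5
Total = 9 + 1 + 4 + 1 + 5 = 20

20


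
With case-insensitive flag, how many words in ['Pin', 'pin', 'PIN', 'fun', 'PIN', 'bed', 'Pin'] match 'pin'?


Case-insensitive matching: compare each word's lowercase form to 'pin'.
  'Pin' -> lower='pin' -> MATCH
  'pin' -> lower='pin' -> MATCH
  'PIN' -> lower='pin' -> MATCH
  'fun' -> lower='fun' -> no
  'PIN' -> lower='pin' -> MATCH
  'bed' -> lower='bed' -> no
  'Pin' -> lower='pin' -> MATCH
Matches: ['Pin', 'pin', 'PIN', 'PIN', 'Pin']
Count: 5

5


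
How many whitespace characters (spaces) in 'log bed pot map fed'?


\s matches whitespace characters (spaces, tabs, etc.).
Text: 'log bed pot map fed'
This text has 5 words separated by spaces.
Number of spaces = number of words - 1 = 5 - 1 = 4

4


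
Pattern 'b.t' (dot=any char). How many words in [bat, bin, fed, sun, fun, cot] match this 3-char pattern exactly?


Pattern 'b.t' means: starts with 'b', any single char, ends with 't'.
Checking each word (must be exactly 3 chars):
  'bat' (len=3): MATCH
  'bin' (len=3): no
  'fed' (len=3): no
  'sun' (len=3): no
  'fun' (len=3): no
  'cot' (len=3): no
Matching words: ['bat']
Total: 1

1


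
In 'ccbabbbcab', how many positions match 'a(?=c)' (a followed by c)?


Lookahead 'a(?=c)' matches 'a' only when followed by 'c'.
String: 'ccbabbbcab'
Checking each position where char is 'a':
  pos 3: 'a' -> no (next='b')
  pos 8: 'a' -> no (next='b')
Matching positions: []
Count: 0

0


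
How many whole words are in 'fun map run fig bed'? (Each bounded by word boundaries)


Word boundaries (\b) mark the start/end of each word.
Text: 'fun map run fig bed'
Splitting by whitespace:
  Word 1: 'fun'
  Word 2: 'map'
  Word 3: 'run'
  Word 4: 'fig'
  Word 5: 'bed'
Total whole words: 5

5


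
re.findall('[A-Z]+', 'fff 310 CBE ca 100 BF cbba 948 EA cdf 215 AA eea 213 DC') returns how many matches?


Pattern '[A-Z]+' finds one or more uppercase letters.
Text: 'fff 310 CBE ca 100 BF cbba 948 EA cdf 215 AA eea 213 DC'
Scanning for matches:
  Match 1: 'CBE'
  Match 2: 'BF'
  Match 3: 'EA'
  Match 4: 'AA'
  Match 5: 'DC'
Total matches: 5

5


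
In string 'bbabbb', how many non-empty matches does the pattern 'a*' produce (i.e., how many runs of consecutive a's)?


Pattern 'a*' matches zero or more a's. We want non-empty runs of consecutive a's.
String: 'bbabbb'
Walking through the string to find runs of a's:
  Run 1: positions 2-2 -> 'a'
Non-empty runs found: ['a']
Count: 1

1


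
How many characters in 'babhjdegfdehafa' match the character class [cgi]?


Character class [cgi] matches any of: {c, g, i}
Scanning string 'babhjdegfdehafa' character by character:
  pos 0: 'b' -> no
  pos 1: 'a' -> no
  pos 2: 'b' -> no
  pos 3: 'h' -> no
  pos 4: 'j' -> no
  pos 5: 'd' -> no
  pos 6: 'e' -> no
  pos 7: 'g' -> MATCH
  pos 8: 'f' -> no
  pos 9: 'd' -> no
  pos 10: 'e' -> no
  pos 11: 'h' -> no
  pos 12: 'a' -> no
  pos 13: 'f' -> no
  pos 14: 'a' -> no
Total matches: 1

1


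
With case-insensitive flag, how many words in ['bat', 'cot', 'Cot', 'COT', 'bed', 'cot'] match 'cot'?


Case-insensitive matching: compare each word's lowercase form to 'cot'.
  'bat' -> lower='bat' -> no
  'cot' -> lower='cot' -> MATCH
  'Cot' -> lower='cot' -> MATCH
  'COT' -> lower='cot' -> MATCH
  'bed' -> lower='bed' -> no
  'cot' -> lower='cot' -> MATCH
Matches: ['cot', 'Cot', 'COT', 'cot']
Count: 4

4


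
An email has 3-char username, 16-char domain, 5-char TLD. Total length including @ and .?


An email address has format: username@domain.tld
Username length: 3
'@' character: 1
Domain length: 16
'.' character: 1
TLD length: 5
Total = 3 + 1 + 16 + 1 + 5 = 26

26


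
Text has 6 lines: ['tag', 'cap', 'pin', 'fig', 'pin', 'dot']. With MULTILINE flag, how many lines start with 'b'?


With MULTILINE flag, ^ matches the start of each line.
Lines: ['tag', 'cap', 'pin', 'fig', 'pin', 'dot']
Checking which lines start with 'b':
  Line 1: 'tag' -> no
  Line 2: 'cap' -> no
  Line 3: 'pin' -> no
  Line 4: 'fig' -> no
  Line 5: 'pin' -> no
  Line 6: 'dot' -> no
Matching lines: []
Count: 0

0


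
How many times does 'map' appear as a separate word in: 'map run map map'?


Scanning each word for exact match 'map':
  Word 1: 'map' -> MATCH
  Word 2: 'run' -> no
  Word 3: 'map' -> MATCH
  Word 4: 'map' -> MATCH
Total matches: 3

3


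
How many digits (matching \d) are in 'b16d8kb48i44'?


\d matches any digit 0-9.
Scanning 'b16d8kb48i44':
  pos 1: '1' -> DIGIT
  pos 2: '6' -> DIGIT
  pos 4: '8' -> DIGIT
  pos 7: '4' -> DIGIT
  pos 8: '8' -> DIGIT
  pos 10: '4' -> DIGIT
  pos 11: '4' -> DIGIT
Digits found: ['1', '6', '8', '4', '8', '4', '4']
Total: 7

7


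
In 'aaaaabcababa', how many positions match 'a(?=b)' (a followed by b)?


Lookahead 'a(?=b)' matches 'a' only when followed by 'b'.
String: 'aaaaabcababa'
Checking each position where char is 'a':
  pos 0: 'a' -> no (next='a')
  pos 1: 'a' -> no (next='a')
  pos 2: 'a' -> no (next='a')
  pos 3: 'a' -> no (next='a')
  pos 4: 'a' -> MATCH (next='b')
  pos 7: 'a' -> MATCH (next='b')
  pos 9: 'a' -> MATCH (next='b')
Matching positions: [4, 7, 9]
Count: 3

3


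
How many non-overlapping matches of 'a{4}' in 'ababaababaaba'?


Pattern 'a{4}' matches exactly 4 consecutive a's (greedy, non-overlapping).
String: 'ababaababaaba'
Scanning for runs of a's:
  Run at pos 0: 'a' (length 1) -> 0 match(es)
  Run at pos 2: 'a' (length 1) -> 0 match(es)
  Run at pos 4: 'aa' (length 2) -> 0 match(es)
  Run at pos 7: 'a' (length 1) -> 0 match(es)
  Run at pos 9: 'aa' (length 2) -> 0 match(es)
  Run at pos 12: 'a' (length 1) -> 0 match(es)
Matches found: []
Total: 0

0


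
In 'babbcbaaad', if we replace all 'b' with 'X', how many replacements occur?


re.sub('b', 'X', text) replaces every occurrence of 'b' with 'X'.
Text: 'babbcbaaad'
Scanning for 'b':
  pos 0: 'b' -> replacement #1
  pos 2: 'b' -> replacement #2
  pos 3: 'b' -> replacement #3
  pos 5: 'b' -> replacement #4
Total replacements: 4

4


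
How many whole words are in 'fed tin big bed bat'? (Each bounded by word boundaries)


Word boundaries (\b) mark the start/end of each word.
Text: 'fed tin big bed bat'
Splitting by whitespace:
  Word 1: 'fed'
  Word 2: 'tin'
  Word 3: 'big'
  Word 4: 'bed'
  Word 5: 'bat'
Total whole words: 5

5


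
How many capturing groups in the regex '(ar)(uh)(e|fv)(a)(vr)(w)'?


To count capturing groups, count each '(' that starts a group.
Pattern: '(ar)(uh)(e|fv)(a)(vr)(w)'
Walking through the pattern:
  Position 0: '(' -> group #1
  Position 4: '(' -> group #2
  Position 8: '(' -> group #3
  Position 14: '(' -> group #4
  Position 17: '(' -> group #5
  Position 21: '(' -> group #6
Total capturing groups: 6

6


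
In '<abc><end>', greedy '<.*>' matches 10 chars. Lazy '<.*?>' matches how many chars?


Greedy '<.*>' tries to match as MUCH as possible.
Lazy '<.*?>' tries to match as LITTLE as possible.

String: '<abc><end>'
Greedy '<.*>' starts at first '<' and extends to the LAST '>': '<abc><end>' (10 chars)
Lazy '<.*?>' starts at first '<' and stops at the FIRST '>': '<abc>' (5 chars)

5


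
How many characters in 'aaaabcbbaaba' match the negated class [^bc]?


Negated class [^bc] matches any char NOT in {b, c}
Scanning 'aaaabcbbaaba':
  pos 0: 'a' -> MATCH
  pos 1: 'a' -> MATCH
  pos 2: 'a' -> MATCH
  pos 3: 'a' -> MATCH
  pos 4: 'b' -> no (excluded)
  pos 5: 'c' -> no (excluded)
  pos 6: 'b' -> no (excluded)
  pos 7: 'b' -> no (excluded)
  pos 8: 'a' -> MATCH
  pos 9: 'a' -> MATCH
  pos 10: 'b' -> no (excluded)
  pos 11: 'a' -> MATCH
Total matches: 7

7


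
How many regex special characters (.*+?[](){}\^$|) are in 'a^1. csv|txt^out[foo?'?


Regex special characters are: . * + ? [ ] ( ) { } \ ^ $ |
Scanning 'a^1. csv|txt^out[foo?':
  pos 1: '^' -> SPECIAL
  pos 3: '.' -> SPECIAL
  pos 8: '|' -> SPECIAL
  pos 12: '^' -> SPECIAL
  pos 16: '[' -> SPECIAL
  pos 20: '?' -> SPECIAL
Special chars found: ['^', '.', '|', '^', '[', '?']
Total: 6

6


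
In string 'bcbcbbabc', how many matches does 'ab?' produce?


Pattern 'ab?' matches 'a' optionally followed by 'b'.
String: 'bcbcbbabc'
Scanning left to right for 'a' then checking next char:
  Match 1: 'ab' (a followed by b)
Total matches: 1

1


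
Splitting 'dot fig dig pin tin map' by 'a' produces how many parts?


Splitting by 'a' breaks the string at each occurrence of the separator.
Text: 'dot fig dig pin tin map'
Parts after split:
  Part 1: 'dot fig dig pin tin m'
  Part 2: 'p'
Total parts: 2

2


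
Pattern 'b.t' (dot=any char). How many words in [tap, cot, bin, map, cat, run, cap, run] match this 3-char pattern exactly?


Pattern 'b.t' means: starts with 'b', any single char, ends with 't'.
Checking each word (must be exactly 3 chars):
  'tap' (len=3): no
  'cot' (len=3): no
  'bin' (len=3): no
  'map' (len=3): no
  'cat' (len=3): no
  'run' (len=3): no
  'cap' (len=3): no
  'run' (len=3): no
Matching words: []
Total: 0

0


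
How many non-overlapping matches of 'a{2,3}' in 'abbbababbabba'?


Pattern 'a{2,3}' matches between 2 and 3 consecutive a's (greedy).
String: 'abbbababbabba'
Finding runs of a's and applying greedy matching:
  Run at pos 0: 'a' (length 1)
  Run at pos 4: 'a' (length 1)
  Run at pos 6: 'a' (length 1)
  Run at pos 9: 'a' (length 1)
  Run at pos 12: 'a' (length 1)
Matches: []
Count: 0

0


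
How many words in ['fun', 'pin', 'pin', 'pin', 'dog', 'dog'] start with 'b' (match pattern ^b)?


Pattern ^b anchors to start of word. Check which words begin with 'b':
  'fun' -> no
  'pin' -> no
  'pin' -> no
  'pin' -> no
  'dog' -> no
  'dog' -> no
Matching words: []
Count: 0

0


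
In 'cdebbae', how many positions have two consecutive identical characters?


Looking for consecutive identical characters in 'cdebbae':
  pos 0-1: 'c' vs 'd' -> different
  pos 1-2: 'd' vs 'e' -> different
  pos 2-3: 'e' vs 'b' -> different
  pos 3-4: 'b' vs 'b' -> MATCH ('bb')
  pos 4-5: 'b' vs 'a' -> different
  pos 5-6: 'a' vs 'e' -> different
Consecutive identical pairs: ['bb']
Count: 1

1


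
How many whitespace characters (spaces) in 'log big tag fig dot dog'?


\s matches whitespace characters (spaces, tabs, etc.).
Text: 'log big tag fig dot dog'
This text has 6 words separated by spaces.
Number of spaces = number of words - 1 = 6 - 1 = 5

5


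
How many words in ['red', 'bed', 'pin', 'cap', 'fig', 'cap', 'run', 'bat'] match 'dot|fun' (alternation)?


Alternation 'dot|fun' matches either 'dot' or 'fun'.
Checking each word:
  'red' -> no
  'bed' -> no
  'pin' -> no
  'cap' -> no
  'fig' -> no
  'cap' -> no
  'run' -> no
  'bat' -> no
Matches: []
Count: 0

0


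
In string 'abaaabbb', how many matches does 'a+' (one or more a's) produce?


Pattern 'a+' matches one or more consecutive a's.
String: 'abaaabbb'
Scanning for runs of a:
  Match 1: 'a' (length 1)
  Match 2: 'aaa' (length 3)
Total matches: 2

2


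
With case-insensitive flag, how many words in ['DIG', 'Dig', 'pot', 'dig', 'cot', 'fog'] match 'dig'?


Case-insensitive matching: compare each word's lowercase form to 'dig'.
  'DIG' -> lower='dig' -> MATCH
  'Dig' -> lower='dig' -> MATCH
  'pot' -> lower='pot' -> no
  'dig' -> lower='dig' -> MATCH
  'cot' -> lower='cot' -> no
  'fog' -> lower='fog' -> no
Matches: ['DIG', 'Dig', 'dig']
Count: 3

3


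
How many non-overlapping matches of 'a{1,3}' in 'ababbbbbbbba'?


Pattern 'a{1,3}' matches between 1 and 3 consecutive a's (greedy).
String: 'ababbbbbbbba'
Finding runs of a's and applying greedy matching:
  Run at pos 0: 'a' (length 1)
  Run at pos 2: 'a' (length 1)
  Run at pos 11: 'a' (length 1)
Matches: ['a', 'a', 'a']
Count: 3

3


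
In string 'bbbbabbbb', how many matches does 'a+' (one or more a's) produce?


Pattern 'a+' matches one or more consecutive a's.
String: 'bbbbabbbb'
Scanning for runs of a:
  Match 1: 'a' (length 1)
Total matches: 1

1


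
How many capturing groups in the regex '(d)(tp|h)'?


To count capturing groups, count each '(' that starts a group.
Pattern: '(d)(tp|h)'
Walking through the pattern:
  Position 0: '(' -> group #1
  Position 3: '(' -> group #2
Total capturing groups: 2

2


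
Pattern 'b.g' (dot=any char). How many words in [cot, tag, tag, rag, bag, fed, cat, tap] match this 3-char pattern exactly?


Pattern 'b.g' means: starts with 'b', any single char, ends with 'g'.
Checking each word (must be exactly 3 chars):
  'cot' (len=3): no
  'tag' (len=3): no
  'tag' (len=3): no
  'rag' (len=3): no
  'bag' (len=3): MATCH
  'fed' (len=3): no
  'cat' (len=3): no
  'tap' (len=3): no
Matching words: ['bag']
Total: 1

1


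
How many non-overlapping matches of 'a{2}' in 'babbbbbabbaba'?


Pattern 'a{2}' matches exactly 2 consecutive a's (greedy, non-overlapping).
String: 'babbbbbabbaba'
Scanning for runs of a's:
  Run at pos 1: 'a' (length 1) -> 0 match(es)
  Run at pos 7: 'a' (length 1) -> 0 match(es)
  Run at pos 10: 'a' (length 1) -> 0 match(es)
  Run at pos 12: 'a' (length 1) -> 0 match(es)
Matches found: []
Total: 0

0


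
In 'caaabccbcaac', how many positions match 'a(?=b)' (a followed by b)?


Lookahead 'a(?=b)' matches 'a' only when followed by 'b'.
String: 'caaabccbcaac'
Checking each position where char is 'a':
  pos 1: 'a' -> no (next='a')
  pos 2: 'a' -> no (next='a')
  pos 3: 'a' -> MATCH (next='b')
  pos 9: 'a' -> no (next='a')
  pos 10: 'a' -> no (next='c')
Matching positions: [3]
Count: 1

1


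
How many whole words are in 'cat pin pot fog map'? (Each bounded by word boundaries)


Word boundaries (\b) mark the start/end of each word.
Text: 'cat pin pot fog map'
Splitting by whitespace:
  Word 1: 'cat'
  Word 2: 'pin'
  Word 3: 'pot'
  Word 4: 'fog'
  Word 5: 'map'
Total whole words: 5

5


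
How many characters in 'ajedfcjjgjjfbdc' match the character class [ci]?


Character class [ci] matches any of: {c, i}
Scanning string 'ajedfcjjgjjfbdc' character by character:
  pos 0: 'a' -> no
  pos 1: 'j' -> no
  pos 2: 'e' -> no
  pos 3: 'd' -> no
  pos 4: 'f' -> no
  pos 5: 'c' -> MATCH
  pos 6: 'j' -> no
  pos 7: 'j' -> no
  pos 8: 'g' -> no
  pos 9: 'j' -> no
  pos 10: 'j' -> no
  pos 11: 'f' -> no
  pos 12: 'b' -> no
  pos 13: 'd' -> no
  pos 14: 'c' -> MATCH
Total matches: 2

2


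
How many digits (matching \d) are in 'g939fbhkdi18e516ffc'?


\d matches any digit 0-9.
Scanning 'g939fbhkdi18e516ffc':
  pos 1: '9' -> DIGIT
  pos 2: '3' -> DIGIT
  pos 3: '9' -> DIGIT
  pos 10: '1' -> DIGIT
  pos 11: '8' -> DIGIT
  pos 13: '5' -> DIGIT
  pos 14: '1' -> DIGIT
  pos 15: '6' -> DIGIT
Digits found: ['9', '3', '9', '1', '8', '5', '1', '6']
Total: 8

8


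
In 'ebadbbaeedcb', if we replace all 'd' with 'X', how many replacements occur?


re.sub('d', 'X', text) replaces every occurrence of 'd' with 'X'.
Text: 'ebadbbaeedcb'
Scanning for 'd':
  pos 3: 'd' -> replacement #1
  pos 9: 'd' -> replacement #2
Total replacements: 2

2


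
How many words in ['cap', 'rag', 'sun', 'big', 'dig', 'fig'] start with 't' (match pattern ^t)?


Pattern ^t anchors to start of word. Check which words begin with 't':
  'cap' -> no
  'rag' -> no
  'sun' -> no
  'big' -> no
  'dig' -> no
  'fig' -> no
Matching words: []
Count: 0

0


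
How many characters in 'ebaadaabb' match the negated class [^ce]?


Negated class [^ce] matches any char NOT in {c, e}
Scanning 'ebaadaabb':
  pos 0: 'e' -> no (excluded)
  pos 1: 'b' -> MATCH
  pos 2: 'a' -> MATCH
  pos 3: 'a' -> MATCH
  pos 4: 'd' -> MATCH
  pos 5: 'a' -> MATCH
  pos 6: 'a' -> MATCH
  pos 7: 'b' -> MATCH
  pos 8: 'b' -> MATCH
Total matches: 8

8


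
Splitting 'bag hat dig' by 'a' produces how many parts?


Splitting by 'a' breaks the string at each occurrence of the separator.
Text: 'bag hat dig'
Parts after split:
  Part 1: 'b'
  Part 2: 'g h'
  Part 3: 't dig'
Total parts: 3

3


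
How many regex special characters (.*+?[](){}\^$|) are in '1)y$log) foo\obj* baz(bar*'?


Regex special characters are: . * + ? [ ] ( ) { } \ ^ $ |
Scanning '1)y$log) foo\obj* baz(bar*':
  pos 1: ')' -> SPECIAL
  pos 3: '$' -> SPECIAL
  pos 7: ')' -> SPECIAL
  pos 12: '\' -> SPECIAL
  pos 16: '*' -> SPECIAL
  pos 21: '(' -> SPECIAL
  pos 25: '*' -> SPECIAL
Special chars found: [')', '$', ')', '\\', '*', '(', '*']
Total: 7

7


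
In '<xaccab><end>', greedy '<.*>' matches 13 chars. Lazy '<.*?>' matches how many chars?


Greedy '<.*>' tries to match as MUCH as possible.
Lazy '<.*?>' tries to match as LITTLE as possible.

String: '<xaccab><end>'
Greedy '<.*>' starts at first '<' and extends to the LAST '>': '<xaccab><end>' (13 chars)
Lazy '<.*?>' starts at first '<' and stops at the FIRST '>': '<xaccab>' (8 chars)

8


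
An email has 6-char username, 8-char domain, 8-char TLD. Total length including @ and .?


An email address has format: username@domain.tld
Username length: 6
'@' character: 1
Domain length: 8
'.' character: 1
TLD length: 8
Total = 6 + 1 + 8 + 1 + 8 = 24

24


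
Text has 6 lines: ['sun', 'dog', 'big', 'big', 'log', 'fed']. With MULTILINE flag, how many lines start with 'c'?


With MULTILINE flag, ^ matches the start of each line.
Lines: ['sun', 'dog', 'big', 'big', 'log', 'fed']
Checking which lines start with 'c':
  Line 1: 'sun' -> no
  Line 2: 'dog' -> no
  Line 3: 'big' -> no
  Line 4: 'big' -> no
  Line 5: 'log' -> no
  Line 6: 'fed' -> no
Matching lines: []
Count: 0

0


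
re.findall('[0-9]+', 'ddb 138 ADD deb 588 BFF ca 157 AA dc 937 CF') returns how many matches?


Pattern '[0-9]+' finds one or more digits.
Text: 'ddb 138 ADD deb 588 BFF ca 157 AA dc 937 CF'
Scanning for matches:
  Match 1: '138'
  Match 2: '588'
  Match 3: '157'
  Match 4: '937'
Total matches: 4

4


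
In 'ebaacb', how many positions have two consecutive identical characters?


Looking for consecutive identical characters in 'ebaacb':
  pos 0-1: 'e' vs 'b' -> different
  pos 1-2: 'b' vs 'a' -> different
  pos 2-3: 'a' vs 'a' -> MATCH ('aa')
  pos 3-4: 'a' vs 'c' -> different
  pos 4-5: 'c' vs 'b' -> different
Consecutive identical pairs: ['aa']
Count: 1

1


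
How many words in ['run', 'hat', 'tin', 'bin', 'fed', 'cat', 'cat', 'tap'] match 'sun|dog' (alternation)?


Alternation 'sun|dog' matches either 'sun' or 'dog'.
Checking each word:
  'run' -> no
  'hat' -> no
  'tin' -> no
  'bin' -> no
  'fed' -> no
  'cat' -> no
  'cat' -> no
  'tap' -> no
Matches: []
Count: 0

0


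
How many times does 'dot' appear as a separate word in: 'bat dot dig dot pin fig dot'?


Scanning each word for exact match 'dot':
  Word 1: 'bat' -> no
  Word 2: 'dot' -> MATCH
  Word 3: 'dig' -> no
  Word 4: 'dot' -> MATCH
  Word 5: 'pin' -> no
  Word 6: 'fig' -> no
  Word 7: 'dot' -> MATCH
Total matches: 3

3


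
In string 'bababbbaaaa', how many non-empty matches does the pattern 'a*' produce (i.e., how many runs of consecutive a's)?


Pattern 'a*' matches zero or more a's. We want non-empty runs of consecutive a's.
String: 'bababbbaaaa'
Walking through the string to find runs of a's:
  Run 1: positions 1-1 -> 'a'
  Run 2: positions 3-3 -> 'a'
  Run 3: positions 7-10 -> 'aaaa'
Non-empty runs found: ['a', 'a', 'aaaa']
Count: 3

3


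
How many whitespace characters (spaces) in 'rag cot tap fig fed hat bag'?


\s matches whitespace characters (spaces, tabs, etc.).
Text: 'rag cot tap fig fed hat bag'
This text has 7 words separated by spaces.
Number of spaces = number of words - 1 = 7 - 1 = 6

6


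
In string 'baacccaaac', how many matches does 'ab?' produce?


Pattern 'ab?' matches 'a' optionally followed by 'b'.
String: 'baacccaaac'
Scanning left to right for 'a' then checking next char:
  Match 1: 'a' (a not followed by b)
  Match 2: 'a' (a not followed by b)
  Match 3: 'a' (a not followed by b)
  Match 4: 'a' (a not followed by b)
  Match 5: 'a' (a not followed by b)
Total matches: 5

5


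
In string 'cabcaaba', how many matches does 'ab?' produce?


Pattern 'ab?' matches 'a' optionally followed by 'b'.
String: 'cabcaaba'
Scanning left to right for 'a' then checking next char:
  Match 1: 'ab' (a followed by b)
  Match 2: 'a' (a not followed by b)
  Match 3: 'ab' (a followed by b)
  Match 4: 'a' (a not followed by b)
Total matches: 4

4


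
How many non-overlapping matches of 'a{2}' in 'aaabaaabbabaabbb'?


Pattern 'a{2}' matches exactly 2 consecutive a's (greedy, non-overlapping).
String: 'aaabaaabbabaabbb'
Scanning for runs of a's:
  Run at pos 0: 'aaa' (length 3) -> 1 match(es)
  Run at pos 4: 'aaa' (length 3) -> 1 match(es)
  Run at pos 9: 'a' (length 1) -> 0 match(es)
  Run at pos 11: 'aa' (length 2) -> 1 match(es)
Matches found: ['aa', 'aa', 'aa']
Total: 3

3


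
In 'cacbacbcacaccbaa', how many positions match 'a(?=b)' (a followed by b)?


Lookahead 'a(?=b)' matches 'a' only when followed by 'b'.
String: 'cacbacbcacaccbaa'
Checking each position where char is 'a':
  pos 1: 'a' -> no (next='c')
  pos 4: 'a' -> no (next='c')
  pos 8: 'a' -> no (next='c')
  pos 10: 'a' -> no (next='c')
  pos 14: 'a' -> no (next='a')
Matching positions: []
Count: 0

0


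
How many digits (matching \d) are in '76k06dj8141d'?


\d matches any digit 0-9.
Scanning '76k06dj8141d':
  pos 0: '7' -> DIGIT
  pos 1: '6' -> DIGIT
  pos 3: '0' -> DIGIT
  pos 4: '6' -> DIGIT
  pos 7: '8' -> DIGIT
  pos 8: '1' -> DIGIT
  pos 9: '4' -> DIGIT
  pos 10: '1' -> DIGIT
Digits found: ['7', '6', '0', '6', '8', '1', '4', '1']
Total: 8

8


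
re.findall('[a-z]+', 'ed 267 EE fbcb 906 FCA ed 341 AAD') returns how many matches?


Pattern '[a-z]+' finds one or more lowercase letters.
Text: 'ed 267 EE fbcb 906 FCA ed 341 AAD'
Scanning for matches:
  Match 1: 'ed'
  Match 2: 'fbcb'
  Match 3: 'ed'
Total matches: 3

3


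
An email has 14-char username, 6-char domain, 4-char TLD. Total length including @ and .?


An email address has format: username@domain.tld
Username length: 14
'@' character: 1
Domain length: 6
'.' character: 1
TLD length: 4
Total = 14 + 1 + 6 + 1 + 4 = 26

26


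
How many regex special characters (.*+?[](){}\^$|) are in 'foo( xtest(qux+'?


Regex special characters are: . * + ? [ ] ( ) { } \ ^ $ |
Scanning 'foo( xtest(qux+':
  pos 3: '(' -> SPECIAL
  pos 10: '(' -> SPECIAL
  pos 14: '+' -> SPECIAL
Special chars found: ['(', '(', '+']
Total: 3

3


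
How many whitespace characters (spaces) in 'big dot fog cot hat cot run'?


\s matches whitespace characters (spaces, tabs, etc.).
Text: 'big dot fog cot hat cot run'
This text has 7 words separated by spaces.
Number of spaces = number of words - 1 = 7 - 1 = 6

6


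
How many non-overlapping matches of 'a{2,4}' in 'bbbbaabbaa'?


Pattern 'a{2,4}' matches between 2 and 4 consecutive a's (greedy).
String: 'bbbbaabbaa'
Finding runs of a's and applying greedy matching:
  Run at pos 4: 'aa' (length 2)
  Run at pos 8: 'aa' (length 2)
Matches: ['aa', 'aa']
Count: 2

2


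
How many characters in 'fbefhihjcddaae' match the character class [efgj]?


Character class [efgj] matches any of: {e, f, g, j}
Scanning string 'fbefhihjcddaae' character by character:
  pos 0: 'f' -> MATCH
  pos 1: 'b' -> no
  pos 2: 'e' -> MATCH
  pos 3: 'f' -> MATCH
  pos 4: 'h' -> no
  pos 5: 'i' -> no
  pos 6: 'h' -> no
  pos 7: 'j' -> MATCH
  pos 8: 'c' -> no
  pos 9: 'd' -> no
  pos 10: 'd' -> no
  pos 11: 'a' -> no
  pos 12: 'a' -> no
  pos 13: 'e' -> MATCH
Total matches: 5

5


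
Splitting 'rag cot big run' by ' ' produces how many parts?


Splitting by ' ' breaks the string at each occurrence of the separator.
Text: 'rag cot big run'
Parts after split:
  Part 1: 'rag'
  Part 2: 'cot'
  Part 3: 'big'
  Part 4: 'run'
Total parts: 4

4


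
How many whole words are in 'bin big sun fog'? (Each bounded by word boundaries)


Word boundaries (\b) mark the start/end of each word.
Text: 'bin big sun fog'
Splitting by whitespace:
  Word 1: 'bin'
  Word 2: 'big'
  Word 3: 'sun'
  Word 4: 'fog'
Total whole words: 4

4


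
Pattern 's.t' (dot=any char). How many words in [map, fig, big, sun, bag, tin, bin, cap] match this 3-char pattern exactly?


Pattern 's.t' means: starts with 's', any single char, ends with 't'.
Checking each word (must be exactly 3 chars):
  'map' (len=3): no
  'fig' (len=3): no
  'big' (len=3): no
  'sun' (len=3): no
  'bag' (len=3): no
  'tin' (len=3): no
  'bin' (len=3): no
  'cap' (len=3): no
Matching words: []
Total: 0

0


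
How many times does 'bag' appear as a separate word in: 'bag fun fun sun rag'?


Scanning each word for exact match 'bag':
  Word 1: 'bag' -> MATCH
  Word 2: 'fun' -> no
  Word 3: 'fun' -> no
  Word 4: 'sun' -> no
  Word 5: 'rag' -> no
Total matches: 1

1


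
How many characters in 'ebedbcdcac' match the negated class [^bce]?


Negated class [^bce] matches any char NOT in {b, c, e}
Scanning 'ebedbcdcac':
  pos 0: 'e' -> no (excluded)
  pos 1: 'b' -> no (excluded)
  pos 2: 'e' -> no (excluded)
  pos 3: 'd' -> MATCH
  pos 4: 'b' -> no (excluded)
  pos 5: 'c' -> no (excluded)
  pos 6: 'd' -> MATCH
  pos 7: 'c' -> no (excluded)
  pos 8: 'a' -> MATCH
  pos 9: 'c' -> no (excluded)
Total matches: 3

3


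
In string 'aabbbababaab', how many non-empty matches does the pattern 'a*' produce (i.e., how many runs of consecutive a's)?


Pattern 'a*' matches zero or more a's. We want non-empty runs of consecutive a's.
String: 'aabbbababaab'
Walking through the string to find runs of a's:
  Run 1: positions 0-1 -> 'aa'
  Run 2: positions 5-5 -> 'a'
  Run 3: positions 7-7 -> 'a'
  Run 4: positions 9-10 -> 'aa'
Non-empty runs found: ['aa', 'a', 'a', 'aa']
Count: 4

4


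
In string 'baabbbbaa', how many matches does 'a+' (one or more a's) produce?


Pattern 'a+' matches one or more consecutive a's.
String: 'baabbbbaa'
Scanning for runs of a:
  Match 1: 'aa' (length 2)
  Match 2: 'aa' (length 2)
Total matches: 2

2


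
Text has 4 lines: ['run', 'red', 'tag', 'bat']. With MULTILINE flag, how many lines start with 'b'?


With MULTILINE flag, ^ matches the start of each line.
Lines: ['run', 'red', 'tag', 'bat']
Checking which lines start with 'b':
  Line 1: 'run' -> no
  Line 2: 'red' -> no
  Line 3: 'tag' -> no
  Line 4: 'bat' -> MATCH
Matching lines: ['bat']
Count: 1

1


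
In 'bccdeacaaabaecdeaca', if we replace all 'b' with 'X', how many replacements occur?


re.sub('b', 'X', text) replaces every occurrence of 'b' with 'X'.
Text: 'bccdeacaaabaecdeaca'
Scanning for 'b':
  pos 0: 'b' -> replacement #1
  pos 10: 'b' -> replacement #2
Total replacements: 2

2


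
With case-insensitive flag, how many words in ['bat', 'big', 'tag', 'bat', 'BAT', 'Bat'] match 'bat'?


Case-insensitive matching: compare each word's lowercase form to 'bat'.
  'bat' -> lower='bat' -> MATCH
  'big' -> lower='big' -> no
  'tag' -> lower='tag' -> no
  'bat' -> lower='bat' -> MATCH
  'BAT' -> lower='bat' -> MATCH
  'Bat' -> lower='bat' -> MATCH
Matches: ['bat', 'bat', 'BAT', 'Bat']
Count: 4

4


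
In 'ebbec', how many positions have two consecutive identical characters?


Looking for consecutive identical characters in 'ebbec':
  pos 0-1: 'e' vs 'b' -> different
  pos 1-2: 'b' vs 'b' -> MATCH ('bb')
  pos 2-3: 'b' vs 'e' -> different
  pos 3-4: 'e' vs 'c' -> different
Consecutive identical pairs: ['bb']
Count: 1

1


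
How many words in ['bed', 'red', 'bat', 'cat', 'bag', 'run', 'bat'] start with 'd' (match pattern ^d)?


Pattern ^d anchors to start of word. Check which words begin with 'd':
  'bed' -> no
  'red' -> no
  'bat' -> no
  'cat' -> no
  'bag' -> no
  'run' -> no
  'bat' -> no
Matching words: []
Count: 0

0


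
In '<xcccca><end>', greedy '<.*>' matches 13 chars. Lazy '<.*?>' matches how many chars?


Greedy '<.*>' tries to match as MUCH as possible.
Lazy '<.*?>' tries to match as LITTLE as possible.

String: '<xcccca><end>'
Greedy '<.*>' starts at first '<' and extends to the LAST '>': '<xcccca><end>' (13 chars)
Lazy '<.*?>' starts at first '<' and stops at the FIRST '>': '<xcccca>' (8 chars)

8


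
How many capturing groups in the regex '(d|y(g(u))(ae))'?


To count capturing groups, count each '(' that starts a group.
Pattern: '(d|y(g(u))(ae))'
Walking through the pattern:
  Position 0: '(' -> group #1
  Position 4: '(' -> group #2
  Position 6: '(' -> group #3
  Position 10: '(' -> group #4
Total capturing groups: 4

4


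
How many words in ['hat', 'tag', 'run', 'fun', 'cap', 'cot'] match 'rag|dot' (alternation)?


Alternation 'rag|dot' matches either 'rag' or 'dot'.
Checking each word:
  'hat' -> no
  'tag' -> no
  'run' -> no
  'fun' -> no
  'cap' -> no
  'cot' -> no
Matches: []
Count: 0

0


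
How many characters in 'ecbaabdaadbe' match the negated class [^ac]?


Negated class [^ac] matches any char NOT in {a, c}
Scanning 'ecbaabdaadbe':
  pos 0: 'e' -> MATCH
  pos 1: 'c' -> no (excluded)
  pos 2: 'b' -> MATCH
  pos 3: 'a' -> no (excluded)
  pos 4: 'a' -> no (excluded)
  pos 5: 'b' -> MATCH
  pos 6: 'd' -> MATCH
  pos 7: 'a' -> no (excluded)
  pos 8: 'a' -> no (excluded)
  pos 9: 'd' -> MATCH
  pos 10: 'b' -> MATCH
  pos 11: 'e' -> MATCH
Total matches: 7

7


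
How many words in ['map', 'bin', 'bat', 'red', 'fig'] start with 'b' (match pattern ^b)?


Pattern ^b anchors to start of word. Check which words begin with 'b':
  'map' -> no
  'bin' -> MATCH (starts with 'b')
  'bat' -> MATCH (starts with 'b')
  'red' -> no
  'fig' -> no
Matching words: ['bin', 'bat']
Count: 2

2


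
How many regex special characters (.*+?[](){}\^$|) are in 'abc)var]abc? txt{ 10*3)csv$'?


Regex special characters are: . * + ? [ ] ( ) { } \ ^ $ |
Scanning 'abc)var]abc? txt{ 10*3)csv$':
  pos 3: ')' -> SPECIAL
  pos 7: ']' -> SPECIAL
  pos 11: '?' -> SPECIAL
  pos 16: '{' -> SPECIAL
  pos 20: '*' -> SPECIAL
  pos 22: ')' -> SPECIAL
  pos 26: '$' -> SPECIAL
Special chars found: [')', ']', '?', '{', '*', ')', '$']
Total: 7

7


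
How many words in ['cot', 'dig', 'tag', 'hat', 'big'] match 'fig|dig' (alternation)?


Alternation 'fig|dig' matches either 'fig' or 'dig'.
Checking each word:
  'cot' -> no
  'dig' -> MATCH
  'tag' -> no
  'hat' -> no
  'big' -> no
Matches: ['dig']
Count: 1

1


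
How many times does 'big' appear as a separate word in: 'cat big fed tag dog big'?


Scanning each word for exact match 'big':
  Word 1: 'cat' -> no
  Word 2: 'big' -> MATCH
  Word 3: 'fed' -> no
  Word 4: 'tag' -> no
  Word 5: 'dog' -> no
  Word 6: 'big' -> MATCH
Total matches: 2

2


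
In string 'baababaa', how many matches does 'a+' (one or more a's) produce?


Pattern 'a+' matches one or more consecutive a's.
String: 'baababaa'
Scanning for runs of a:
  Match 1: 'aa' (length 2)
  Match 2: 'a' (length 1)
  Match 3: 'aa' (length 2)
Total matches: 3

3


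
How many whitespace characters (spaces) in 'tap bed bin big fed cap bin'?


\s matches whitespace characters (spaces, tabs, etc.).
Text: 'tap bed bin big fed cap bin'
This text has 7 words separated by spaces.
Number of spaces = number of words - 1 = 7 - 1 = 6

6


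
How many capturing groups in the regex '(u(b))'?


To count capturing groups, count each '(' that starts a group.
Pattern: '(u(b))'
Walking through the pattern:
  Position 0: '(' -> group #1
  Position 2: '(' -> group #2
Total capturing groups: 2

2


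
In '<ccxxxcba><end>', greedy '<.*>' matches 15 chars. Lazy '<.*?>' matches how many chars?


Greedy '<.*>' tries to match as MUCH as possible.
Lazy '<.*?>' tries to match as LITTLE as possible.

String: '<ccxxxcba><end>'
Greedy '<.*>' starts at first '<' and extends to the LAST '>': '<ccxxxcba><end>' (15 chars)
Lazy '<.*?>' starts at first '<' and stops at the FIRST '>': '<ccxxxcba>' (10 chars)

10


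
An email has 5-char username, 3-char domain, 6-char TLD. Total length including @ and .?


An email address has format: username@domain.tld
Username length: 5
'@' character: 1
Domain length: 3
'.' character: 1
TLD length: 6
Total = 5 + 1 + 3 + 1 + 6 = 16

16


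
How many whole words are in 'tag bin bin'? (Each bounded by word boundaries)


Word boundaries (\b) mark the start/end of each word.
Text: 'tag bin bin'
Splitting by whitespace:
  Word 1: 'tag'
  Word 2: 'bin'
  Word 3: 'bin'
Total whole words: 3

3


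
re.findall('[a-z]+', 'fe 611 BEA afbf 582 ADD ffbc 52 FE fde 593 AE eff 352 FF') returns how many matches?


Pattern '[a-z]+' finds one or more lowercase letters.
Text: 'fe 611 BEA afbf 582 ADD ffbc 52 FE fde 593 AE eff 352 FF'
Scanning for matches:
  Match 1: 'fe'
  Match 2: 'afbf'
  Match 3: 'ffbc'
  Match 4: 'fde'
  Match 5: 'eff'
Total matches: 5

5


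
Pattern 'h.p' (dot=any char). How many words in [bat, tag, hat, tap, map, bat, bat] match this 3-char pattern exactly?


Pattern 'h.p' means: starts with 'h', any single char, ends with 'p'.
Checking each word (must be exactly 3 chars):
  'bat' (len=3): no
  'tag' (len=3): no
  'hat' (len=3): no
  'tap' (len=3): no
  'map' (len=3): no
  'bat' (len=3): no
  'bat' (len=3): no
Matching words: []
Total: 0

0


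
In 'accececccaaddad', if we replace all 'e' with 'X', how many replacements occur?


re.sub('e', 'X', text) replaces every occurrence of 'e' with 'X'.
Text: 'accececccaaddad'
Scanning for 'e':
  pos 3: 'e' -> replacement #1
  pos 5: 'e' -> replacement #2
Total replacements: 2

2


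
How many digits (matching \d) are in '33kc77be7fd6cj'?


\d matches any digit 0-9.
Scanning '33kc77be7fd6cj':
  pos 0: '3' -> DIGIT
  pos 1: '3' -> DIGIT
  pos 4: '7' -> DIGIT
  pos 5: '7' -> DIGIT
  pos 8: '7' -> DIGIT
  pos 11: '6' -> DIGIT
Digits found: ['3', '3', '7', '7', '7', '6']
Total: 6

6


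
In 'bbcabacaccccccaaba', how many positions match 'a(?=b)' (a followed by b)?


Lookahead 'a(?=b)' matches 'a' only when followed by 'b'.
String: 'bbcabacaccccccaaba'
Checking each position where char is 'a':
  pos 3: 'a' -> MATCH (next='b')
  pos 5: 'a' -> no (next='c')
  pos 7: 'a' -> no (next='c')
  pos 14: 'a' -> no (next='a')
  pos 15: 'a' -> MATCH (next='b')
Matching positions: [3, 15]
Count: 2

2


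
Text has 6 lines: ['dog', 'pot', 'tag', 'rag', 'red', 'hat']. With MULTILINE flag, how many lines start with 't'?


With MULTILINE flag, ^ matches the start of each line.
Lines: ['dog', 'pot', 'tag', 'rag', 'red', 'hat']
Checking which lines start with 't':
  Line 1: 'dog' -> no
  Line 2: 'pot' -> no
  Line 3: 'tag' -> MATCH
  Line 4: 'rag' -> no
  Line 5: 'red' -> no
  Line 6: 'hat' -> no
Matching lines: ['tag']
Count: 1

1


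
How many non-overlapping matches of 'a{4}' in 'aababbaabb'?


Pattern 'a{4}' matches exactly 4 consecutive a's (greedy, non-overlapping).
String: 'aababbaabb'
Scanning for runs of a's:
  Run at pos 0: 'aa' (length 2) -> 0 match(es)
  Run at pos 3: 'a' (length 1) -> 0 match(es)
  Run at pos 6: 'aa' (length 2) -> 0 match(es)
Matches found: []
Total: 0

0


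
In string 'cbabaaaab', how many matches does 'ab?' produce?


Pattern 'ab?' matches 'a' optionally followed by 'b'.
String: 'cbabaaaab'
Scanning left to right for 'a' then checking next char:
  Match 1: 'ab' (a followed by b)
  Match 2: 'a' (a not followed by b)
  Match 3: 'a' (a not followed by b)
  Match 4: 'a' (a not followed by b)
  Match 5: 'ab' (a followed by b)
Total matches: 5

5


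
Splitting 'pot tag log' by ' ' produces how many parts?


Splitting by ' ' breaks the string at each occurrence of the separator.
Text: 'pot tag log'
Parts after split:
  Part 1: 'pot'
  Part 2: 'tag'
  Part 3: 'log'
Total parts: 3

3


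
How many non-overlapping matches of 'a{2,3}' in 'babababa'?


Pattern 'a{2,3}' matches between 2 and 3 consecutive a's (greedy).
String: 'babababa'
Finding runs of a's and applying greedy matching:
  Run at pos 1: 'a' (length 1)
  Run at pos 3: 'a' (length 1)
  Run at pos 5: 'a' (length 1)
  Run at pos 7: 'a' (length 1)
Matches: []
Count: 0

0


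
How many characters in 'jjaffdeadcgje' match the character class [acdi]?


Character class [acdi] matches any of: {a, c, d, i}
Scanning string 'jjaffdeadcgje' character by character:
  pos 0: 'j' -> no
  pos 1: 'j' -> no
  pos 2: 'a' -> MATCH
  pos 3: 'f' -> no
  pos 4: 'f' -> no
  pos 5: 'd' -> MATCH
  pos 6: 'e' -> no
  pos 7: 'a' -> MATCH
  pos 8: 'd' -> MATCH
  pos 9: 'c' -> MATCH
  pos 10: 'g' -> no
  pos 11: 'j' -> no
  pos 12: 'e' -> no
Total matches: 5

5
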